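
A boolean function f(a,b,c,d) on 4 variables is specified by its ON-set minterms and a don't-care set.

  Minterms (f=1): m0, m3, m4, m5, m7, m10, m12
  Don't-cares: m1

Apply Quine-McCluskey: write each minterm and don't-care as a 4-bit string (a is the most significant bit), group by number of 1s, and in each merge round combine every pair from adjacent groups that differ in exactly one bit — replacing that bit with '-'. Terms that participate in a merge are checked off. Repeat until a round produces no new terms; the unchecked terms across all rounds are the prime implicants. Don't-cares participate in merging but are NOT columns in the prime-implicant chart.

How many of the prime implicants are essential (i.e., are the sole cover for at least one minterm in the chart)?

[col 0] 0000*, 0001*, 0011*, 0100*, 0101*, 0111*, 1010, 1100*
[col 1] -100, 0-00*, 0-01*, 0-11*, 00-1*, 000-*, 01-1*, 010-*
[col 2] 0--1, 0-0-
Prime implicants: -100, 0--1, 0-0-, 1010
PI chart (minterm → PIs covering it):
  0 | 0-0-  (sole → essential)
  3 | 0--1  (sole → essential)
  4 | -100,0-0-
  5 | 0--1,0-0-
  7 | 0--1  (sole → essential)
  10 | 1010  (sole → essential)
  12 | -100  (sole → essential)
Essential prime implicants: -100, 0--1, 0-0-, 1010

4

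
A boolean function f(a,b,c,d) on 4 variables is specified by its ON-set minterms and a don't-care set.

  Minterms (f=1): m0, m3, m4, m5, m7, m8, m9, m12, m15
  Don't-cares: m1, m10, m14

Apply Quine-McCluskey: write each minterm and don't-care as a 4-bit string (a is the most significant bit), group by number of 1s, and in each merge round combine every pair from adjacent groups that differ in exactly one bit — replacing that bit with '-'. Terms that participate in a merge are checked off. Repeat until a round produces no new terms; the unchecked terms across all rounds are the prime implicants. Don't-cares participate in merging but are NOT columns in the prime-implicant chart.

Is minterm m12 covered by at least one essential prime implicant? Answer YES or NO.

Round 0: 0000✓ 0001✓ 0011✓ 0100✓ 0101✓ 0111✓ 1000✓ 1001✓ 1010✓ 1100✓ 1110✓ 1111✓
Round 1: -000✓ -001✓ -100✓ -111 0-00✓ 0-01✓ 0-11✓ 00-1✓ 000-✓ 01-1✓ 010-✓ 1-00✓ 1-10✓ 10-0✓ 100-✓ 11-0✓ 111-
Round 2: --00 -00- 0--1 0-0- 1--0
PIs = {--00, -00-, -111, 0--1, 0-0-, 1--0, 111-}
Coverage chart:
  m0: --00,-00-,0-0-
  m3: 0--1 ←essential
  m4: --00,0-0-
  m5: 0--1,0-0-
  m7: -111,0--1
  m8: --00,-00-,1--0
  m9: -00- ←essential
  m12: --00,1--0
  m15: -111,111-
Essential: -00-, 0--1

NO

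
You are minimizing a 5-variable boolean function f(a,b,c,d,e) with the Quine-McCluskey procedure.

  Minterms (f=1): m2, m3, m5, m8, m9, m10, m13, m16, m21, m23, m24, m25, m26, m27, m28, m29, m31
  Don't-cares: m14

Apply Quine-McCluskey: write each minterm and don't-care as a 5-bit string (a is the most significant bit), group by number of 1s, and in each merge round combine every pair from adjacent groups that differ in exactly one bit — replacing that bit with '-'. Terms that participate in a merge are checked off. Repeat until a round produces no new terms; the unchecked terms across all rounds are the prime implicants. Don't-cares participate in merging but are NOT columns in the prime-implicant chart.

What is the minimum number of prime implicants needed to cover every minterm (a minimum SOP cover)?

8

Round 0: 00010✓ 00011✓ 00101✓ 01000✓ 01001✓ 01010✓ 01101✓ 01110✓ 10000✓ 10101✓ 10111✓ 11000✓ 11001✓ 11010✓ 11011✓ 11100✓ 11101✓ 11111✓
Round 1: -0101✓ -1000✓ -1001✓ -1010✓ -1101✓ 0-010 0-101✓ 0001- 01-01✓ 01-10 010-0✓ 0100-✓ 1-000 1-101✓ 1-111✓ 101-1✓ 11-00✓ 11-01✓ 11-11✓ 110-0✓ 110-1✓ 1100-✓ 1101-✓ 111-1✓ 1110-✓
Round 2: --101 -1-01 -10-0 -100- 1-1-1 11--1 11-0- 110--
PIs = {--101, -1-01, -10-0, -100-, 0-010, 0001-, 01-10, 1-000, 1-1-1, 11--1, 11-0-, 110--}
Coverage chart:
  m2: 0-010,0001-
  m3: 0001- ←essential
  m5: --101 ←essential
  m8: -10-0,-100-
  m9: -1-01,-100-
  m10: -10-0,0-010,01-10
  m13: --101,-1-01
  m16: 1-000 ←essential
  m21: --101,1-1-1
  m23: 1-1-1 ←essential
  m24: -10-0,-100-,1-000,11-0-,110--
  m25: -1-01,-100-,11--1,11-0-,110--
  m26: -10-0,110--
  m27: 11--1,110--
  m28: 11-0- ←essential
  m29: --101,-1-01,1-1-1,11--1,11-0-
  m31: 1-1-1,11--1
Essential: --101, 0001-, 1-000, 1-1-1, 11-0-
Petrick residual → -1-01, -10-0, 11--1
Min cover (8 terms): cd'e + bd'e + bc'e' + a'b'c'd + ac'd'e' + ace + abe + abd'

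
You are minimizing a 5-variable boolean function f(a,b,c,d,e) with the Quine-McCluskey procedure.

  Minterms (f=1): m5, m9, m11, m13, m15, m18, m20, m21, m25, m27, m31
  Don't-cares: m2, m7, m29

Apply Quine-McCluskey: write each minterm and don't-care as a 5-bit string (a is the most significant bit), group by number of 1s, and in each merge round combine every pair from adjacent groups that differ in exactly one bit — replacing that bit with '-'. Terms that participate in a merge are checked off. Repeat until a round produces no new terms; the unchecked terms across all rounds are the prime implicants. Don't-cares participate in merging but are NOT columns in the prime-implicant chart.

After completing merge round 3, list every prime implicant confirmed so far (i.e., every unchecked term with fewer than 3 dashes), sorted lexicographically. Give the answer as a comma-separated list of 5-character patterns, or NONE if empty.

size-2^0 implicants → 00010(✓)  00101(✓)  00111(✓)  01001(✓)  01011(✓)  01101(✓)  01111(✓)  10010(✓)  10100(✓)  10101(✓)  11001(✓)  11011(✓)  11101(✓)  11111(✓)
size-2^1 implicants → -0010  -0101(✓)  -1001(✓)  -1011(✓)  -1101(✓)  -1111(✓)  0-101(✓)  0-111(✓)  001-1(✓)  01-01(✓)  01-11(✓)  010-1(✓)  011-1(✓)  1-101(✓)  1010-  11-01(✓)  11-11(✓)  110-1(✓)  111-1(✓)
size-2^2 implicants → --101  -1-01(✓)  -1-11(✓)  -10-1(✓)  -11-1(✓)  0-1-1  01--1(✓)  11--1(✓)
size-2^3 implicants → -1--1
Unchecked terms (primes): --101, -0010, -1--1, 0-1-1, 1010-

--101, -0010, 0-1-1, 1010-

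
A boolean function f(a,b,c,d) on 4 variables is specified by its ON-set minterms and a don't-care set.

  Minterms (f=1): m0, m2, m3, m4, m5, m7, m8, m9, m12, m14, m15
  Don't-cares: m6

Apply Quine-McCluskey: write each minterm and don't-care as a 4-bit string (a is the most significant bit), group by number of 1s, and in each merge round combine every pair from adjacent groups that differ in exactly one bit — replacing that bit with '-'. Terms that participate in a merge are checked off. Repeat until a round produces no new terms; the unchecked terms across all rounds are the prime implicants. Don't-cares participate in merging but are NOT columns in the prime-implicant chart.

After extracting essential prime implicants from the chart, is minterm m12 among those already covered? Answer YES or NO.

NO

[col 0] 0000*, 0010*, 0011*, 0100*, 0101*, 0110*, 0111*, 1000*, 1001*, 1100*, 1110*, 1111*
[col 1] -000*, -100*, -110*, -111*, 0-00*, 0-10*, 0-11*, 00-0*, 001-*, 01-0*, 01-1*, 010-*, 011-*, 1-00*, 100-, 11-0*, 111-*
[col 2] --00, -1-0, -11-, 0--0, 0-1-, 01--
Prime implicants: --00, -1-0, -11-, 0--0, 0-1-, 01--, 100-
PI chart (minterm → PIs covering it):
  0 | --00,0--0
  2 | 0--0,0-1-
  3 | 0-1-  (sole → essential)
  4 | --00,-1-0,0--0,01--
  5 | 01--  (sole → essential)
  7 | -11-,0-1-,01--
  8 | --00,100-
  9 | 100-  (sole → essential)
  12 | --00,-1-0
  14 | -1-0,-11-
  15 | -11-  (sole → essential)
Essential prime implicants: -11-, 0-1-, 01--, 100-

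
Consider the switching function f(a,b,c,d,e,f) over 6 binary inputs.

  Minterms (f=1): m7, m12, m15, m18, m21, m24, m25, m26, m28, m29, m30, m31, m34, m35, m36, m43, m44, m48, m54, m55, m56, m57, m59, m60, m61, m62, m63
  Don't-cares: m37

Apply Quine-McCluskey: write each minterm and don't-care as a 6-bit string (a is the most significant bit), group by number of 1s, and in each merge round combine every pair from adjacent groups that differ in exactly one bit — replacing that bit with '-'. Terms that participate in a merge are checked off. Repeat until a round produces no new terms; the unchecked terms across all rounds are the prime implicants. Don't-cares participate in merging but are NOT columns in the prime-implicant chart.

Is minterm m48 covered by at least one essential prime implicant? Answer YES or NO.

[col 0] 000111*, 001100*, 001111*, 010010*, 010101*, 011000*, 011001*, 011010*, 011100*, 011101*, 011110*, 011111*, 100010*, 100011*, 100100*, 100101*, 101011*, 101100*, 110000*, 110110*, 110111*, 111000*, 111001*, 111011*, 111100*, 111101*, 111110*, 111111*
[col 1] -01100*, -11000*, -11001*, -11100*, -11101*, -11110*, -11111*, 0-1100*, 0-1111, 00-111, 01-010, 01-101, 011-00*, 011-01*, 011-10*, 0110-0*, 01100-*, 0111-0*, 0111-1*, 01110-*, 01111-*, 1-1011, 1-1100*, 10-011, 10-100, 10001-, 10010-, 11-000, 11-110*, 11-111*, 11011-*, 111-00*, 111-01*, 111-11*, 1110-1*, 11100-*, 1111-0*, 1111-1*, 11110-*, 11111-*
[col 2] --1100, -11-00*, -11-01*, -1100-*, -111-0*, -111-1*, -1110-*, -1111-*, 011--0, 011-0-*, 0111--*, 11-11-, 111--1, 111-0-*, 1111--*
[col 3] -11-0-, -111--
Prime implicants: --1100, -11-0-, -111--, 0-1111, 00-111, 01-010, 01-101, 011--0, 1-1011, 10-011, 10-100, 10001-, 10010-, 11-000, 11-11-, 111--1
PI chart (minterm → PIs covering it):
  7 | 00-111  (sole → essential)
  12 | --1100  (sole → essential)
  15 | 0-1111,00-111
  18 | 01-010  (sole → essential)
  21 | 01-101  (sole → essential)
  24 | -11-0-,011--0
  25 | -11-0-  (sole → essential)
  26 | 01-010,011--0
  28 | --1100,-11-0-,-111--,011--0
  29 | -11-0-,-111--,01-101
  30 | -111--,011--0
  31 | -111--,0-1111
  34 | 10001-  (sole → essential)
  35 | 10-011,10001-
  36 | 10-100,10010-
  43 | 1-1011,10-011
  44 | --1100,10-100
  48 | 11-000  (sole → essential)
  54 | 11-11-  (sole → essential)
  55 | 11-11-  (sole → essential)
  56 | -11-0-,11-000
  57 | -11-0-,111--1
  59 | 1-1011,111--1
  60 | --1100,-11-0-,-111--
  61 | -11-0-,-111--,111--1
  62 | -111--,11-11-
  63 | -111--,11-11-,111--1
Essential prime implicants: --1100, -11-0-, 00-111, 01-010, 01-101, 10001-, 11-000, 11-11-

YES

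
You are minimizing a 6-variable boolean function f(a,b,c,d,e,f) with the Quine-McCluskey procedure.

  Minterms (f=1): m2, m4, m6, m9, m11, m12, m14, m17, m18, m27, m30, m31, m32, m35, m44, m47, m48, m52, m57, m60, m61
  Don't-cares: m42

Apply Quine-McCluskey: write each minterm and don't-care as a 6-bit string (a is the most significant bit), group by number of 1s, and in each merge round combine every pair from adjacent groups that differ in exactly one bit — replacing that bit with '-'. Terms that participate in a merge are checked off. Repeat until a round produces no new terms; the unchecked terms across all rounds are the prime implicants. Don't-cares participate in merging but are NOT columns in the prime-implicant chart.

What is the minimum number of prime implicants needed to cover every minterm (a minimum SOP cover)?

12

size-2^0 implicants → 000010(✓)  000100(✓)  000110(✓)  001001(✓)  001011(✓)  001100(✓)  001110(✓)  010001  010010(✓)  011011(✓)  011110(✓)  011111(✓)  100000(✓)  100011  101010  101100(✓)  101111  110000(✓)  110100(✓)  111001(✓)  111100(✓)  111101(✓)
size-2^1 implicants → -01100  0-0010  0-1011  0-1110  00-100(✓)  00-110(✓)  000-10  0001-0(✓)  0010-1  0011-0(✓)  011-11  01111-  1-0000  1-1100  11-100  110-00  111-01  11110-
size-2^2 implicants → 00-1-0
Unchecked terms (primes): -01100, 0-0010, 0-1011, 0-1110, 00-1-0, 000-10, 0010-1, 010001, 011-11, 01111-, 1-0000, 1-1100, 100011, 101010, 101111, 11-100, 110-00, 111-01, 11110-
Minterm coverage:
  m2 ⊆ 0-0010,000-10
  m4 ⊆ 00-1-0 [E]
  m6 ⊆ 00-1-0,000-10
  m9 ⊆ 0010-1 [E]
  m11 ⊆ 0-1011,0010-1
  m12 ⊆ -01100,00-1-0
  m14 ⊆ 0-1110,00-1-0
  m17 ⊆ 010001 [E]
  m18 ⊆ 0-0010 [E]
  m27 ⊆ 0-1011,011-11
  m30 ⊆ 0-1110,01111-
  m31 ⊆ 011-11,01111-
  m32 ⊆ 1-0000 [E]
  m35 ⊆ 100011 [E]
  m44 ⊆ -01100,1-1100
  m47 ⊆ 101111 [E]
  m48 ⊆ 1-0000,110-00
  m52 ⊆ 11-100,110-00
  m57 ⊆ 111-01 [E]
  m60 ⊆ 1-1100,11-100,11110-
  m61 ⊆ 111-01,11110-
E = {0-0010, 00-1-0, 0010-1, 010001, 1-0000, 100011, 101111, 111-01}
Petrick residual → -01100, 0-1011, 01111-, 11-100
Cover = b'cde'f' + a'c'd'ef' + a'cd'ef + a'b'df' + a'b'cd'f + a'bc'd'e'f + a'bcde + ac'd'e'f' + ab'c'd'ef + ab'cdef + abde'f' + abce'f  |cover|=12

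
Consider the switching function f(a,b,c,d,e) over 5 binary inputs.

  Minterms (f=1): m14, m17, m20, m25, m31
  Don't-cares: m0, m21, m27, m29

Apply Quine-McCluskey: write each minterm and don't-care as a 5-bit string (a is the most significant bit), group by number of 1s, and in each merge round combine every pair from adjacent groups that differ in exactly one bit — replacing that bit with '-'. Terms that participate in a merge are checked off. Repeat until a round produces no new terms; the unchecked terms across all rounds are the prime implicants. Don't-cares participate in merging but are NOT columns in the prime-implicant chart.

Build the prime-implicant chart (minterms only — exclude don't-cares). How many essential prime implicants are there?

Round 0: 00000 01110 10001✓ 10100✓ 10101✓ 11001✓ 11011✓ 11101✓ 11111✓
Round 1: 1-001✓ 1-101✓ 10-01✓ 1010- 11-01✓ 11-11✓ 110-1✓ 111-1✓
Round 2: 1--01 11--1
PIs = {00000, 01110, 1--01, 1010-, 11--1}
Coverage chart:
  m14: 01110 ←essential
  m17: 1--01 ←essential
  m20: 1010- ←essential
  m25: 1--01,11--1
  m31: 11--1 ←essential
Essential: 01110, 1--01, 1010-, 11--1

4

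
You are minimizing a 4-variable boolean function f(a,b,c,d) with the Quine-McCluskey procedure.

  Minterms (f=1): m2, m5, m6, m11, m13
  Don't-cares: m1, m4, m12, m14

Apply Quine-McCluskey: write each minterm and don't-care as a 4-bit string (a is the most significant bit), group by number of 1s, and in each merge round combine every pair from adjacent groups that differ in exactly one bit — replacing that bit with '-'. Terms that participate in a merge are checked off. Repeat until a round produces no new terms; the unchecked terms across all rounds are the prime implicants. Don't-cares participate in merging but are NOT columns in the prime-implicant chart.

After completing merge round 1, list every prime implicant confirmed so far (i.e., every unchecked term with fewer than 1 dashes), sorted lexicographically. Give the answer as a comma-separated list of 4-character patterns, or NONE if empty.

Round 0: 0001✓ 0010✓ 0100✓ 0101✓ 0110✓ 1011 1100✓ 1101✓ 1110✓
Round 1: -100✓ -101✓ -110✓ 0-01 0-10 01-0✓ 010-✓ 11-0✓ 110-✓
Round 2: -1-0 -10-
PIs = {-1-0, -10-, 0-01, 0-10, 1011}

1011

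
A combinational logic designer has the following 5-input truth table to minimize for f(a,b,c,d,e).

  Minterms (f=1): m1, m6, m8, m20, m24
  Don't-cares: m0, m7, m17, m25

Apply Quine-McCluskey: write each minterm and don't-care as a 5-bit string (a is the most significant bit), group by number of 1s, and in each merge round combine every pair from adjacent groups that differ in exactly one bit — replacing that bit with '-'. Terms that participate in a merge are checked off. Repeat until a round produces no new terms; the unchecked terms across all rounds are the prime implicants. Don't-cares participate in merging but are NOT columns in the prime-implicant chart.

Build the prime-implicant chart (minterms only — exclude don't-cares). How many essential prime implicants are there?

2

size-2^0 implicants → 00000(✓)  00001(✓)  00110(✓)  00111(✓)  01000(✓)  10001(✓)  10100  11000(✓)  11001(✓)
size-2^1 implicants → -0001  -1000  0-000  0000-  0011-  1-001  1100-
Unchecked terms (primes): -0001, -1000, 0-000, 0000-, 0011-, 1-001, 10100, 1100-
Minterm coverage:
  m1 ⊆ -0001,0000-
  m6 ⊆ 0011- [E]
  m8 ⊆ -1000,0-000
  m20 ⊆ 10100 [E]
  m24 ⊆ -1000,1100-
E = {0011-, 10100}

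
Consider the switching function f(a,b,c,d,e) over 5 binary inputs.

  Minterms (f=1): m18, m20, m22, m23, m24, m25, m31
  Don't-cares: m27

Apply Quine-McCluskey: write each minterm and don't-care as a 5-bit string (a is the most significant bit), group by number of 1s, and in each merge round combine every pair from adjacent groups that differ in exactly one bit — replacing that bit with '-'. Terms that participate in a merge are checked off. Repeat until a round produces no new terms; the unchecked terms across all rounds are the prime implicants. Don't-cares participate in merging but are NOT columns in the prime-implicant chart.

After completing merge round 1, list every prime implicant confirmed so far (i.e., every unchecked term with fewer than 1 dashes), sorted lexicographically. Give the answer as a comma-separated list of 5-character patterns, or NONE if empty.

NONE

[col 0] 10010*, 10100*, 10110*, 10111*, 11000*, 11001*, 11011*, 11111*
[col 1] 1-111, 10-10, 101-0, 1011-, 11-11, 110-1, 1100-
Prime implicants: 1-111, 10-10, 101-0, 1011-, 11-11, 110-1, 1100-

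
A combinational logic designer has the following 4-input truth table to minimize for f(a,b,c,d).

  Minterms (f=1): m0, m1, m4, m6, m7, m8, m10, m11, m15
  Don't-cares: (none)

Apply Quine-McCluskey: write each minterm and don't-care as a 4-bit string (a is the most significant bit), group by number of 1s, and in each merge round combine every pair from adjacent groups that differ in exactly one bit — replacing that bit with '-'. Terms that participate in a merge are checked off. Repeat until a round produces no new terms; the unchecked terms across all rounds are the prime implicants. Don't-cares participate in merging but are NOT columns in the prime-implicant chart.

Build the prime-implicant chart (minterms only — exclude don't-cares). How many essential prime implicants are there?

[col 0] 0000*, 0001*, 0100*, 0110*, 0111*, 1000*, 1010*, 1011*, 1111*
[col 1] -000, -111, 0-00, 000-, 01-0, 011-, 1-11, 10-0, 101-
Prime implicants: -000, -111, 0-00, 000-, 01-0, 011-, 1-11, 10-0, 101-
PI chart (minterm → PIs covering it):
  0 | -000,0-00,000-
  1 | 000-  (sole → essential)
  4 | 0-00,01-0
  6 | 01-0,011-
  7 | -111,011-
  8 | -000,10-0
  10 | 10-0,101-
  11 | 1-11,101-
  15 | -111,1-11
Essential prime implicants: 000-

1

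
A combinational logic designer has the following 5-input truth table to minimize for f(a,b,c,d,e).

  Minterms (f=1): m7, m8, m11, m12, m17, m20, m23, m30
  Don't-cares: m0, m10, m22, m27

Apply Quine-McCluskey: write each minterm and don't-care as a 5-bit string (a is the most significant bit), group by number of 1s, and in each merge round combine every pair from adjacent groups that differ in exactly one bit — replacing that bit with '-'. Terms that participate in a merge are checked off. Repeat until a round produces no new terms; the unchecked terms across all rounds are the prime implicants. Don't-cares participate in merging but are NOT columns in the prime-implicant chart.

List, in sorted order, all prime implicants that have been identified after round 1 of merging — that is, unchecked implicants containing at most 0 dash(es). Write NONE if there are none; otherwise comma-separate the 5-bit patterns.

size-2^0 implicants → 00000(✓)  00111(✓)  01000(✓)  01010(✓)  01011(✓)  01100(✓)  10001  10100(✓)  10110(✓)  10111(✓)  11011(✓)  11110(✓)
size-2^1 implicants → -0111  -1011  0-000  01-00  010-0  0101-  1-110  101-0  1011-
Unchecked terms (primes): -0111, -1011, 0-000, 01-00, 010-0, 0101-, 1-110, 10001, 101-0, 1011-

10001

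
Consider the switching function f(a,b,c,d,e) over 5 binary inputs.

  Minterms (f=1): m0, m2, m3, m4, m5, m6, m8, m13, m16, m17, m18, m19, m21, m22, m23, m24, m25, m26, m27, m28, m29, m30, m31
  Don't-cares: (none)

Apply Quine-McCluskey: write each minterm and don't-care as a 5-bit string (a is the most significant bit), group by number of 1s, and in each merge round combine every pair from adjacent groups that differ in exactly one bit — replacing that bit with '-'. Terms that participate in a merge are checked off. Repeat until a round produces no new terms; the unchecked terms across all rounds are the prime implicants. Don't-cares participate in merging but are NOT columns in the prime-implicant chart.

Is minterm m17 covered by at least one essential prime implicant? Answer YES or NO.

NO

Round 0: 00000✓ 00010✓ 00011✓ 00100✓ 00101✓ 00110✓ 01000✓ 01101✓ 10000✓ 10001✓ 10010✓ 10011✓ 10101✓ 10110✓ 10111✓ 11000✓ 11001✓ 11010✓ 11011✓ 11100✓ 11101✓ 11110✓ 11111✓
Round 1: -0000✓ -0010✓ -0011✓ -0101✓ -0110✓ -1000✓ -1101✓ 0-000✓ 0-101✓ 00-00✓ 00-10✓ 000-0✓ 0001-✓ 001-0✓ 0010- 1-000✓ 1-001✓ 1-010✓ 1-011✓ 1-101✓ 1-110✓ 1-111✓ 10-01✓ 10-10✓ 10-11✓ 100-0✓ 100-1✓ 1000-✓ 1001-✓ 101-1✓ 1011-✓ 11-00✓ 11-01✓ 11-10✓ 11-11✓ 110-0✓ 110-1✓ 1100-✓ 1101-✓ 111-0✓ 111-1✓ 1110-✓ 1111-✓
Round 2: --000 --101 -0-10 -00-0 -001- 00--0 1--01✓ 1--10✓ 1--11✓ 1-0-0✓ 1-0-1✓ 1-00-✓ 1-01-✓ 1-1-1✓ 1-11-✓ 10--1✓ 10-1-✓ 100--✓ 11--0✓ 11--1✓ 11-0-✓ 11-1-✓ 110--✓ 111--✓
Round 3: 1---1 1--1- 1-0-- 11---
PIs = {--000, --101, -0-10, -00-0, -001-, 00--0, 0010-, 1---1, 1--1-, 1-0--, 11---}
Coverage chart:
  m0: --000,-00-0,00--0
  m2: -0-10,-00-0,-001-,00--0
  m3: -001- ←essential
  m4: 00--0,0010-
  m5: --101,0010-
  m6: -0-10,00--0
  m8: --000 ←essential
  m13: --101 ←essential
  m16: --000,-00-0,1-0--
  m17: 1---1,1-0--
  m18: -0-10,-00-0,-001-,1--1-,1-0--
  m19: -001-,1---1,1--1-,1-0--
  m21: --101,1---1
  m22: -0-10,1--1-
  m23: 1---1,1--1-
  m24: --000,1-0--,11---
  m25: 1---1,1-0--,11---
  m26: 1--1-,1-0--,11---
  m27: 1---1,1--1-,1-0--,11---
  m28: 11--- ←essential
  m29: --101,1---1,11---
  m30: 1--1-,11---
  m31: 1---1,1--1-,11---
Essential: --000, --101, -001-, 11---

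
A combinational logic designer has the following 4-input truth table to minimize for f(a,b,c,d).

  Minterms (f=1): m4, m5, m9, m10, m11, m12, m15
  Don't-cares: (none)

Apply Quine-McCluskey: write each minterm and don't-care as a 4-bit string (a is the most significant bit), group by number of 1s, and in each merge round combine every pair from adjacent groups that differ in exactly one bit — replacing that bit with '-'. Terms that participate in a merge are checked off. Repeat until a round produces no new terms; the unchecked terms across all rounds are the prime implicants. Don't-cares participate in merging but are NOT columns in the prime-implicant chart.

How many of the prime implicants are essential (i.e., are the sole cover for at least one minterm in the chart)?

[col 0] 0100*, 0101*, 1001*, 1010*, 1011*, 1100*, 1111*
[col 1] -100, 010-, 1-11, 10-1, 101-
Prime implicants: -100, 010-, 1-11, 10-1, 101-
PI chart (minterm → PIs covering it):
  4 | -100,010-
  5 | 010-  (sole → essential)
  9 | 10-1  (sole → essential)
  10 | 101-  (sole → essential)
  11 | 1-11,10-1,101-
  12 | -100  (sole → essential)
  15 | 1-11  (sole → essential)
Essential prime implicants: -100, 010-, 1-11, 10-1, 101-

5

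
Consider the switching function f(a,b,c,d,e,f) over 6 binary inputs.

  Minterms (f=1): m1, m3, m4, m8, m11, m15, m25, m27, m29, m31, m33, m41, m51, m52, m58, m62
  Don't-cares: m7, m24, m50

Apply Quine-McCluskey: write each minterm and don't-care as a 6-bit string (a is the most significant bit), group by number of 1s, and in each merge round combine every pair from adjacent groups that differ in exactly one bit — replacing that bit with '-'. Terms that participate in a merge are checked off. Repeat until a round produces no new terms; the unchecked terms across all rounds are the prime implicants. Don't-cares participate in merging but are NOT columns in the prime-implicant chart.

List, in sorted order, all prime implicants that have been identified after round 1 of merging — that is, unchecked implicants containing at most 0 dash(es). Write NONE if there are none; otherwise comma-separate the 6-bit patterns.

[col 0] 000001*, 000011*, 000100, 000111*, 001000*, 001011*, 001111*, 011000*, 011001*, 011011*, 011101*, 011111*, 100001*, 101001*, 110010*, 110011*, 110100, 111010*, 111110*
[col 1] -00001, 0-1000, 0-1011*, 0-1111*, 00-011*, 00-111*, 000-11*, 0000-1, 001-11*, 011-01*, 011-11*, 0110-1*, 01100-, 0111-1*, 10-001, 11-010, 11001-, 111-10
[col 2] 0-1-11, 00--11, 011--1
Prime implicants: -00001, 0-1-11, 0-1000, 00--11, 0000-1, 000100, 011--1, 01100-, 10-001, 11-010, 11001-, 110100, 111-10

000100, 110100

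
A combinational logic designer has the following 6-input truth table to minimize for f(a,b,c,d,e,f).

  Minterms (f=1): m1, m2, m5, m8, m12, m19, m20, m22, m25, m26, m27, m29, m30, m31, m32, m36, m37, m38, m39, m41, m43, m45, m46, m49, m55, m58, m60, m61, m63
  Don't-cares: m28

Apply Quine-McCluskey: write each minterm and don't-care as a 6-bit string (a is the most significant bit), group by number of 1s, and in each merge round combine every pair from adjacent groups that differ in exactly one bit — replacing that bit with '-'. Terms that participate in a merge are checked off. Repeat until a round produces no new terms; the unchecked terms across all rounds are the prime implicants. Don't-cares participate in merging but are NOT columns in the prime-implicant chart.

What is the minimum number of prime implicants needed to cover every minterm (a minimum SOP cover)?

15

[col 0] 000001*, 000010, 000101*, 001000*, 001100*, 010011*, 010100*, 010110*, 011001*, 011010*, 011011*, 011100*, 011101*, 011110*, 011111*, 100000*, 100100*, 100101*, 100110*, 100111*, 101001*, 101011*, 101101*, 101110*, 110001, 110111*, 111010*, 111100*, 111101*, 111111*
[col 1] -00101, -11010, -11100*, -11101*, -11111*, 0-1100, 000-01, 001-00, 01-011, 01-100*, 01-110*, 0101-0*, 011-01*, 011-10*, 011-11*, 0110-1*, 01101-*, 0111-0*, 0111-1*, 01110-*, 01111-*, 1-0111, 1-1101, 10-101, 10-110, 100-00, 1001-0*, 1001-1*, 10010-*, 10011-*, 101-01, 1010-1, 11-111, 1111-1*, 11110-*
[col 2] -111-1, -1110-, 01-1-0, 011--1, 011-1-, 0111--, 1001--
Prime implicants: -00101, -11010, -111-1, -1110-, 0-1100, 000-01, 000010, 001-00, 01-011, 01-1-0, 011--1, 011-1-, 0111--, 1-0111, 1-1101, 10-101, 10-110, 100-00, 1001--, 101-01, 1010-1, 11-111, 110001
PI chart (minterm → PIs covering it):
  1 | 000-01  (sole → essential)
  2 | 000010  (sole → essential)
  5 | -00101,000-01
  8 | 001-00  (sole → essential)
  12 | 0-1100,001-00
  19 | 01-011  (sole → essential)
  20 | 01-1-0  (sole → essential)
  22 | 01-1-0  (sole → essential)
  25 | 011--1  (sole → essential)
  26 | -11010,011-1-
  27 | 01-011,011--1,011-1-
  29 | -111-1,-1110-,011--1,0111--
  30 | 01-1-0,011-1-,0111--
  31 | -111-1,011--1,011-1-,0111--
  32 | 100-00  (sole → essential)
  36 | 100-00,1001--
  37 | -00101,10-101,1001--
  38 | 10-110,1001--
  39 | 1-0111,1001--
  41 | 101-01,1010-1
  43 | 1010-1  (sole → essential)
  45 | 1-1101,10-101,101-01
  46 | 10-110  (sole → essential)
  49 | 110001  (sole → essential)
  55 | 1-0111,11-111
  58 | -11010  (sole → essential)
  60 | -1110-  (sole → essential)
  61 | -111-1,-1110-,1-1101
  63 | -111-1,11-111
Essential prime implicants: -11010, -1110-, 000-01, 000010, 001-00, 01-011, 01-1-0, 011--1, 10-110, 100-00, 1010-1, 110001
Petrick residual → -111-1, 1-0111, 10-101
Minimum SOP uses 15 PIs: bcd'ef' + bcdf + bcde' + a'b'c'e'f + a'b'c'd'ef' + a'b'ce'f' + a'bd'ef + a'bdf' + a'bcf + ac'def + ab'de'f + ab'def' + ab'c'e'f' + ab'cd'f + abc'd'e'f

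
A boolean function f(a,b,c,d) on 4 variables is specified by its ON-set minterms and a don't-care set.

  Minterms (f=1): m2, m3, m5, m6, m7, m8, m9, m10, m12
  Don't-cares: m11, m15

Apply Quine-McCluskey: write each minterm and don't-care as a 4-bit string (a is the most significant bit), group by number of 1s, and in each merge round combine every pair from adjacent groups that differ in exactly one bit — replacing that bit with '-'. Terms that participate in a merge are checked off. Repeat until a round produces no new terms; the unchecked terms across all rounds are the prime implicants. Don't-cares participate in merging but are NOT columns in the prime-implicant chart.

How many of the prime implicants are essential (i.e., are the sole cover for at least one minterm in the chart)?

4

size-2^0 implicants → 0010(✓)  0011(✓)  0101(✓)  0110(✓)  0111(✓)  1000(✓)  1001(✓)  1010(✓)  1011(✓)  1100(✓)  1111(✓)
size-2^1 implicants → -010(✓)  -011(✓)  -111(✓)  0-10(✓)  0-11(✓)  001-(✓)  01-1  011-(✓)  1-00  1-11(✓)  10-0(✓)  10-1(✓)  100-(✓)  101-(✓)
size-2^2 implicants → --11  -01-  0-1-  10--
Unchecked terms (primes): --11, -01-, 0-1-, 01-1, 1-00, 10--
Minterm coverage:
  m2 ⊆ -01-,0-1-
  m3 ⊆ --11,-01-,0-1-
  m5 ⊆ 01-1 [E]
  m6 ⊆ 0-1- [E]
  m7 ⊆ --11,0-1-,01-1
  m8 ⊆ 1-00,10--
  m9 ⊆ 10-- [E]
  m10 ⊆ -01-,10--
  m12 ⊆ 1-00 [E]
E = {0-1-, 01-1, 1-00, 10--}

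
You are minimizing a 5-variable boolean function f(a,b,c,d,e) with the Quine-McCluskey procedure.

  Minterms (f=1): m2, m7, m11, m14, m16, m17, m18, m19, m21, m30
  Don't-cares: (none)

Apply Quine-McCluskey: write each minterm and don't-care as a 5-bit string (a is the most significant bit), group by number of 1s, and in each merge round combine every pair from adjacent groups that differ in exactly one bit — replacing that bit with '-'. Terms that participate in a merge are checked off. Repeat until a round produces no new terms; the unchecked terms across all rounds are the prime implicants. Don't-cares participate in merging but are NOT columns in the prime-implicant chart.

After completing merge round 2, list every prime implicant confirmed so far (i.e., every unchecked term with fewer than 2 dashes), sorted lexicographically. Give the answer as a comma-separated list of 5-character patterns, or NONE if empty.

[col 0] 00010*, 00111, 01011, 01110*, 10000*, 10001*, 10010*, 10011*, 10101*, 11110*
[col 1] -0010, -1110, 10-01, 100-0*, 100-1*, 1000-*, 1001-*
[col 2] 100--
Prime implicants: -0010, -1110, 00111, 01011, 10-01, 100--

-0010, -1110, 00111, 01011, 10-01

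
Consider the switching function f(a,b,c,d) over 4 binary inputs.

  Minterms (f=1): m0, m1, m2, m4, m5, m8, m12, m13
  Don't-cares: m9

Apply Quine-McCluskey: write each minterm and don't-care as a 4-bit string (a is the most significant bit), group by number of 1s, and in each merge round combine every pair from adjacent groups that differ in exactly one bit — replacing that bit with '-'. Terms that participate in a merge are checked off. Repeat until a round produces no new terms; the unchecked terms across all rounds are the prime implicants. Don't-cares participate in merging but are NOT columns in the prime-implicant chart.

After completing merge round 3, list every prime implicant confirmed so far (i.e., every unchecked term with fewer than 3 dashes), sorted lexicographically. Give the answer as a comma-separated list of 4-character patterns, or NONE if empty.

[col 0] 0000*, 0001*, 0010*, 0100*, 0101*, 1000*, 1001*, 1100*, 1101*
[col 1] -000*, -001*, -100*, -101*, 0-00*, 0-01*, 00-0, 000-*, 010-*, 1-00*, 1-01*, 100-*, 110-*
[col 2] --00*, --01*, -00-*, -10-*, 0-0-*, 1-0-*
[col 3] --0-
Prime implicants: --0-, 00-0

00-0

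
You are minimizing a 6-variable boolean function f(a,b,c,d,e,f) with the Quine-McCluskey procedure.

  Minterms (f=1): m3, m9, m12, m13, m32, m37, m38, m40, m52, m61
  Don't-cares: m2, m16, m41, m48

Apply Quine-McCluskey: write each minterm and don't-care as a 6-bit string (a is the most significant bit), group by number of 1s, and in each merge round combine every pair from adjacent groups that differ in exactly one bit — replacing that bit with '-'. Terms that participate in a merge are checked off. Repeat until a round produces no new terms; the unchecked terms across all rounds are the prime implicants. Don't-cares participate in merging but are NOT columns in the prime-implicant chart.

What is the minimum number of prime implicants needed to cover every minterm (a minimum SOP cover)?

size-2^0 implicants → 000010(✓)  000011(✓)  001001(✓)  001100(✓)  001101(✓)  010000(✓)  100000(✓)  100101  100110  101000(✓)  101001(✓)  110000(✓)  110100(✓)  111101
size-2^1 implicants → -01001  -10000  00001-  001-01  00110-  1-0000  10-000  10100-  110-00
Unchecked terms (primes): -01001, -10000, 00001-, 001-01, 00110-, 1-0000, 10-000, 100101, 100110, 10100-, 110-00, 111101
Minterm coverage:
  m3 ⊆ 00001- [E]
  m9 ⊆ -01001,001-01
  m12 ⊆ 00110- [E]
  m13 ⊆ 001-01,00110-
  m32 ⊆ 1-0000,10-000
  m37 ⊆ 100101 [E]
  m38 ⊆ 100110 [E]
  m40 ⊆ 10-000,10100-
  m52 ⊆ 110-00 [E]
  m61 ⊆ 111101 [E]
E = {00001-, 00110-, 100101, 100110, 110-00, 111101}
Petrick residual → -01001, 10-000
Cover = b'cd'e'f + a'b'c'd'e + a'b'cde' + ab'd'e'f' + ab'c'de'f + ab'c'def' + abc'e'f' + abcde'f  |cover|=8

8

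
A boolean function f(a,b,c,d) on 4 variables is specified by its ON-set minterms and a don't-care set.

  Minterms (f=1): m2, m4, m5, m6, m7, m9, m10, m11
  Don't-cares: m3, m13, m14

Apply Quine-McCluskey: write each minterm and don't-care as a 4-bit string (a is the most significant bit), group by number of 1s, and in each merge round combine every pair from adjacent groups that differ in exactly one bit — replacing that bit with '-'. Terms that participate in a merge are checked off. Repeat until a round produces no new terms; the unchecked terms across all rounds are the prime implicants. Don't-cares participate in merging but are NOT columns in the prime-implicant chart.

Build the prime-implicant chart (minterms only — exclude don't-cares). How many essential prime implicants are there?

1

[col 0] 0010*, 0011*, 0100*, 0101*, 0110*, 0111*, 1001*, 1010*, 1011*, 1101*, 1110*
[col 1] -010*, -011*, -101, -110*, 0-10*, 0-11*, 001-*, 01-0*, 01-1*, 010-*, 011-*, 1-01, 1-10*, 10-1, 101-*
[col 2] --10, -01-, 0-1-, 01--
Prime implicants: --10, -01-, -101, 0-1-, 01--, 1-01, 10-1
PI chart (minterm → PIs covering it):
  2 | --10,-01-,0-1-
  4 | 01--  (sole → essential)
  5 | -101,01--
  6 | --10,0-1-,01--
  7 | 0-1-,01--
  9 | 1-01,10-1
  10 | --10,-01-
  11 | -01-,10-1
Essential prime implicants: 01--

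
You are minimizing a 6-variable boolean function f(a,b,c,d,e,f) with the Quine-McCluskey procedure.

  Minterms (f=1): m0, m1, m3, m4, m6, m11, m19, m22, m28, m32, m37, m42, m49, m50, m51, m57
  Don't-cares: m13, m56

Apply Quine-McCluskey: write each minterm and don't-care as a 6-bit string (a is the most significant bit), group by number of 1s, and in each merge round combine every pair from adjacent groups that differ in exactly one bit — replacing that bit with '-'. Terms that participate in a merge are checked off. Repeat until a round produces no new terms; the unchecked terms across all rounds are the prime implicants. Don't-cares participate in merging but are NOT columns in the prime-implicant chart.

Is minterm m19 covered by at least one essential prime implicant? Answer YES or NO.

NO

[col 0] 000000*, 000001*, 000011*, 000100*, 000110*, 001011*, 001101, 010011*, 010110*, 011100, 100000*, 100101, 101010, 110001*, 110010*, 110011*, 111000*, 111001*
[col 1] -00000, -10011, 0-0011, 0-0110, 00-011, 000-00, 0000-1, 00000-, 0001-0, 11-001, 1100-1, 11001-, 11100-
Prime implicants: -00000, -10011, 0-0011, 0-0110, 00-011, 000-00, 0000-1, 00000-, 0001-0, 001101, 011100, 100101, 101010, 11-001, 1100-1, 11001-, 11100-
PI chart (minterm → PIs covering it):
  0 | -00000,000-00,00000-
  1 | 0000-1,00000-
  3 | 0-0011,00-011,0000-1
  4 | 000-00,0001-0
  6 | 0-0110,0001-0
  11 | 00-011  (sole → essential)
  19 | -10011,0-0011
  22 | 0-0110  (sole → essential)
  28 | 011100  (sole → essential)
  32 | -00000  (sole → essential)
  37 | 100101  (sole → essential)
  42 | 101010  (sole → essential)
  49 | 11-001,1100-1
  50 | 11001-  (sole → essential)
  51 | -10011,1100-1,11001-
  57 | 11-001,11100-
Essential prime implicants: -00000, 0-0110, 00-011, 011100, 100101, 101010, 11001-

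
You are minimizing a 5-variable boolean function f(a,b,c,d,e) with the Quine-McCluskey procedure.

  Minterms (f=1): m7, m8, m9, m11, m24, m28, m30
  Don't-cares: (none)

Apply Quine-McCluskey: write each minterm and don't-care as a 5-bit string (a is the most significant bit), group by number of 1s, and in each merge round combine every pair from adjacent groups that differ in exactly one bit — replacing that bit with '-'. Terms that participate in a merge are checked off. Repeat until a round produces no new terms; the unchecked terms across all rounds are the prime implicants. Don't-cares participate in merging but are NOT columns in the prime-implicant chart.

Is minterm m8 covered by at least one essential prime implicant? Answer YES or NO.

NO

size-2^0 implicants → 00111  01000(✓)  01001(✓)  01011(✓)  11000(✓)  11100(✓)  11110(✓)
size-2^1 implicants → -1000  010-1  0100-  11-00  111-0
Unchecked terms (primes): -1000, 00111, 010-1, 0100-, 11-00, 111-0
Minterm coverage:
  m7 ⊆ 00111 [E]
  m8 ⊆ -1000,0100-
  m9 ⊆ 010-1,0100-
  m11 ⊆ 010-1 [E]
  m24 ⊆ -1000,11-00
  m28 ⊆ 11-00,111-0
  m30 ⊆ 111-0 [E]
E = {00111, 010-1, 111-0}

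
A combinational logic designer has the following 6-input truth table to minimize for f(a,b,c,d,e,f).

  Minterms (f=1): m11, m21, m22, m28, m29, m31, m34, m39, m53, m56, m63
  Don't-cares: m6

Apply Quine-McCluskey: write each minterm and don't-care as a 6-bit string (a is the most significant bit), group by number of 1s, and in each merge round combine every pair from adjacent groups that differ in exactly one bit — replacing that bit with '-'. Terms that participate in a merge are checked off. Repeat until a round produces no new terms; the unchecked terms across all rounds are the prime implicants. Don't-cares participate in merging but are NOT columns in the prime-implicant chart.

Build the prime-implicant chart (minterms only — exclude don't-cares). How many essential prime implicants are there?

size-2^0 implicants → 000110(✓)  001011  010101(✓)  010110(✓)  011100(✓)  011101(✓)  011111(✓)  100010  100111  110101(✓)  111000  111111(✓)
size-2^1 implicants → -10101  -11111  0-0110  01-101  0111-1  01110-
Unchecked terms (primes): -10101, -11111, 0-0110, 001011, 01-101, 0111-1, 01110-, 100010, 100111, 111000
Minterm coverage:
  m11 ⊆ 001011 [E]
  m21 ⊆ -10101,01-101
  m22 ⊆ 0-0110 [E]
  m28 ⊆ 01110- [E]
  m29 ⊆ 01-101,0111-1,01110-
  m31 ⊆ -11111,0111-1
  m34 ⊆ 100010 [E]
  m39 ⊆ 100111 [E]
  m53 ⊆ -10101 [E]
  m56 ⊆ 111000 [E]
  m63 ⊆ -11111 [E]
E = {-10101, -11111, 0-0110, 001011, 01110-, 100010, 100111, 111000}

8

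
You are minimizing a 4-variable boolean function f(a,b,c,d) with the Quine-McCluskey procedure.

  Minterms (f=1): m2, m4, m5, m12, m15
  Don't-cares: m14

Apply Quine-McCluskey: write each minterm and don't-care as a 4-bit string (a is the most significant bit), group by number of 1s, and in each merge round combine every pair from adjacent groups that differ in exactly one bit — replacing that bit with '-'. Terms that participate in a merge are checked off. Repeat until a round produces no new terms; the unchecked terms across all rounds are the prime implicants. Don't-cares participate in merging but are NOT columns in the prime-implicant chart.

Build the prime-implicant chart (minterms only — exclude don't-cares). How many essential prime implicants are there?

3

size-2^0 implicants → 0010  0100(✓)  0101(✓)  1100(✓)  1110(✓)  1111(✓)
size-2^1 implicants → -100  010-  11-0  111-
Unchecked terms (primes): -100, 0010, 010-, 11-0, 111-
Minterm coverage:
  m2 ⊆ 0010 [E]
  m4 ⊆ -100,010-
  m5 ⊆ 010- [E]
  m12 ⊆ -100,11-0
  m15 ⊆ 111- [E]
E = {0010, 010-, 111-}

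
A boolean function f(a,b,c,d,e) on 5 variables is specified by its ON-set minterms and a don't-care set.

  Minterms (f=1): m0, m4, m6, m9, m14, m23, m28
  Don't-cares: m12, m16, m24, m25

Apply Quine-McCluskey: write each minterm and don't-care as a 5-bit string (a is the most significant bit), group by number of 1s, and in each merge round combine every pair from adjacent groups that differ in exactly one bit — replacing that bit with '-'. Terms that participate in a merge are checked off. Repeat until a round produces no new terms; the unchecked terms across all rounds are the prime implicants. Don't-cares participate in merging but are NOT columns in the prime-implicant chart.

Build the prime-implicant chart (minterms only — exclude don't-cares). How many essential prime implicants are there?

3

size-2^0 implicants → 00000(✓)  00100(✓)  00110(✓)  01001(✓)  01100(✓)  01110(✓)  10000(✓)  10111  11000(✓)  11001(✓)  11100(✓)
size-2^1 implicants → -0000  -1001  -1100  0-100(✓)  0-110(✓)  00-00  001-0(✓)  011-0(✓)  1-000  11-00  1100-
size-2^2 implicants → 0-1-0
Unchecked terms (primes): -0000, -1001, -1100, 0-1-0, 00-00, 1-000, 10111, 11-00, 1100-
Minterm coverage:
  m0 ⊆ -0000,00-00
  m4 ⊆ 0-1-0,00-00
  m6 ⊆ 0-1-0 [E]
  m9 ⊆ -1001 [E]
  m14 ⊆ 0-1-0 [E]
  m23 ⊆ 10111 [E]
  m28 ⊆ -1100,11-00
E = {-1001, 0-1-0, 10111}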